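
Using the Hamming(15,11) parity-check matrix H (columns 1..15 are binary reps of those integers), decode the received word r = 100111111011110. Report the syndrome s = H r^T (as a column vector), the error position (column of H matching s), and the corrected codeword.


s = (0, 1, 0, 0)^T, error position = 4, corrected codeword c = 100011111011110

Compute s = H r^T mod 2 one row at a time:
  s_1 = 1 + 1 + 0 + 1 + 1 + 1 + 1 + 0 = 6 ≡ 0 (mod 2).
  s_2 = 1 + 1 + 1 + 1 + 1 + 1 + 1 + 0 = 7 ≡ 1 (mod 2).
  s_3 = 0 + 0 + 1 + 1 + 0 + 1 + 1 + 0 = 4 ≡ 0 (mod 2).
  s_4 = 1 + 0 + 1 + 1 + 1 + 1 + 1 + 0 = 6 ≡ 0 (mod 2).
s = (0, 1, 0, 0)^T — this equals column 4 of H (binary 0100), so error is at position 4.
Correct: flip bit 4 of r = 100111111011110 to get c = 100011111011110.


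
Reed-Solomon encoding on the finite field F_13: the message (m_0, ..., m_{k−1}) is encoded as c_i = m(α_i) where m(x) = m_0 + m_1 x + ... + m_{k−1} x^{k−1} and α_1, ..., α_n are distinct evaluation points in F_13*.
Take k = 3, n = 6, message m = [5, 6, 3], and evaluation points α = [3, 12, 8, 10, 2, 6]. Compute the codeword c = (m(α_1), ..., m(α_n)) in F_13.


c = [11, 2, 11, 1, 3, 6]

Message polynomial: m(x) = 5 + 6·x + 3·x^2 (mod 13).
For each evaluation point α_i, compute m(α_i) mod 13:
  α_1 = 3: Horner steps 3 → 2 → 11, so m(3) = 11.
  α_2 = 12: Horner steps 3 → 3 → 2, so m(12) = 2.
  α_3 = 8: Horner steps 3 → 4 → 11, so m(8) = 11.
  α_4 = 10: Horner steps 3 → 10 → 1, so m(10) = 1.
  α_5 = 2: Horner steps 3 → 12 → 3, so m(2) = 3.
  α_6 = 6: Horner steps 3 → 11 → 6, so m(6) = 6.
Codeword c = [11, 2, 11, 1, 3, 6] ∈ F_13^6.


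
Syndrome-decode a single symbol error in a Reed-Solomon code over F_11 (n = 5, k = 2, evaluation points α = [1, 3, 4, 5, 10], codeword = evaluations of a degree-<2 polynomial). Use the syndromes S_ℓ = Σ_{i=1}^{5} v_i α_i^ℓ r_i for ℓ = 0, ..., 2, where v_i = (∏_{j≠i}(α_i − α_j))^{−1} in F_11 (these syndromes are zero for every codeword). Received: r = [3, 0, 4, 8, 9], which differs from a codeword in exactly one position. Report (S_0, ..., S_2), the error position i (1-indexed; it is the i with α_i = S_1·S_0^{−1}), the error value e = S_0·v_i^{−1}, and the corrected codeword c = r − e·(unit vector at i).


S = (4, 7, 4), error at position 5, error magnitude e = 3, c = [3, 0, 4, 8, 6].

Step 1: column multipliers v_i = (∏_{j≠i}(α_i − α_j))^{−1} mod 11.
  i = 1 (α = 1): (1−3)(1−4)(1−5)(1−10) = (−2)·(−3)·(−4)·(−9) = 216 ≡ 7, so v_1 = 7^{−1} = 8 (mod 11).
  i = 2 (α = 3): (3−1)(3−4)(3−5)(3−10) = 2·(−1)·(−2)·(−7) = −28 ≡ 5, so v_2 = 5^{−1} = 9 (mod 11).
  i = 3 (α = 4): (4−1)(4−3)(4−5)(4−10) = 3·1·(−1)·(−6) = 18 ≡ 7, so v_3 = 7^{−1} = 8 (mod 11).
  i = 4 (α = 5): (5−1)(5−3)(5−4)(5−10) = 4·2·1·(−5) = −40 ≡ 4, so v_4 = 4^{−1} = 3 (mod 11).
  i = 5 (α = 10): (10−1)(10−3)(10−4)(10−5) = 9·7·6·5 = 1890 ≡ 9, so v_5 = 9^{−1} = 5 (mod 11).
  v = [8, 9, 8, 3, 5].
Step 2: syndromes of r = [3, 0, 4, 8, 9] (all sums mod 11).
  S_0 = Σ v_i r_i = 8·3 + 9·0 + 8·4 + 3·8 + 5·9 = 125 ≡ 4.
  S_1 = Σ v_i α_i r_i = 8·1·3 + 9·3·0 + 8·4·4 + 3·5·8 + 5·10·9 = 722 ≡ 7.
  α_i^2 mod 11 = [1, 9, 5, 3, 1].
  S_2 = Σ v_i α_i^2 r_i = 8·1·3 + 9·9·0 + 8·5·4 + 3·3·8 + 5·1·9 = 301 ≡ 4.
  S = (4, 7, 4) ≠ 0, so r is not a codeword (an error is present).
Step 3: locate the error. For a single error e at position i, S_ℓ = v_i·e·α_i^ℓ, so α_err = S_1/S_0.
  S_0^{−1} = 4^{−1} = 3 (mod 11), so α_err = 7·3 = 21 ≡ 10 = α_5. Error position i = 5.
  Consistency check: S_2/S_1 = 4·8 = 32 ≡ 10 = α_err ✓ (single-error assumption holds).
Step 4: error magnitude e = S_0/v_5 = S_0·∏_{j≠5}(α_5 − α_j) = 4·9 = 36 ≡ 3 (mod 11).
Step 5: correct position 5: c_5 = r_5 − e = 9 − 3 ≡ 6 (mod 11). Hence c = [3, 0, 4, 8, 6].
  Check: interpolating c through the α_i gives m(x) = 10 + 4·x (degree < 2) with m(α_i) = c_i for every i, so c is indeed a codeword.


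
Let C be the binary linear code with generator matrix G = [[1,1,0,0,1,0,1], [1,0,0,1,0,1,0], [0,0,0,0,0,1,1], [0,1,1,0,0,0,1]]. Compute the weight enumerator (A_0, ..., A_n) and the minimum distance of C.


Weight distribution: A_0 = 1, A_2 = 1, A_3 = 6, A_4 = 5, A_5 = 2, A_6 = 1. Minimum distance d = 2.

Enumerate all 2^4 = 16 messages m ∈ F_2^4.
For each, compute codeword c = mG in F_2^7, then tally its weight.
  m = 0000 → c = 0000000, weight = 0.
  m = 1000 → c = 1100101, weight = 4.
  m = 0100 → c = 1001010, weight = 3.
  m = 1100 → c = 0101111, weight = 5.
  m = 0010 → c = 0000011, weight = 2.
  m = 1010 → c = 1100110, weight = 4.
  m = 0110 → c = 1001001, weight = 3.
  m = 1110 → c = 0101100, weight = 3.
  m = 0001 → c = 0110001, weight = 3.
  m = 1001 → c = 1010100, weight = 3.
  m = 0101 → c = 1111011, weight = 6.
  m = 1101 → c = 0011110, weight = 4.
  m = 0011 → c = 0110010, weight = 3.
  m = 1011 → c = 1010111, weight = 5.
  m = 0111 → c = 1111000, weight = 4.
  m = 1111 → c = 0011101, weight = 4.
Tally weights:
  weight 0: 1 codewords.
  weight 2: 1 codewords.
  weight 3: 6 codewords.
  weight 4: 5 codewords.
  weight 5: 2 codewords.
  weight 6: 1 codewords.
Minimum distance d = smallest w > 0 with A_w > 0 = 2.
Sanity: Σ A_w = 16 = 2^4 = 16 ✓.


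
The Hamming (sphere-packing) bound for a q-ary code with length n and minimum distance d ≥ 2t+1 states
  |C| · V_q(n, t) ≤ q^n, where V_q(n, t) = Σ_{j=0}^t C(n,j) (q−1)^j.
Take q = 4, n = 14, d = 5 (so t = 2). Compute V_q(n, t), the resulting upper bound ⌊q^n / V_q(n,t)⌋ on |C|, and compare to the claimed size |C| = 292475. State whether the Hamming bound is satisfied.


V_q(n, t) = 862, q^n = 268435456, Hamming bound = 311410, |C| = 292475 ≤ bound (satisfied).

Step 1: Compute V_q(n, t) = Σ_{j=0}^2 C(n, j) (q−1)^j.
  j = 0: C(14,0)·(3)^0 = 1·1 = 1.
  j = 1: C(14,1)·(3)^1 = 14·3 = 42.
  j = 2: C(14,2)·(3)^2 = 91·9 = 819.
  V_q(n, t) = 1 + 42 + 819 = 862.
Step 2: q^n = 4^14 = 268435456.
Step 3: Hamming bound ⌊q^n / V_q(n,t)⌋ = ⌊268435456/862⌋ = 311410.
Step 4: Compare |C| = 292475 to 311410: satisfied.
The claimed |C| lies below the Hamming bound.


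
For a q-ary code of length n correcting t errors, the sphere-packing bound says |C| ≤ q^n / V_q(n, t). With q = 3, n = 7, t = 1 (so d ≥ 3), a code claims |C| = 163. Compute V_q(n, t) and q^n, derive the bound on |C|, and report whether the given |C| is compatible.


V_q(n, t) = 15, q^n = 2187, Hamming bound = 145, |C| = 163 > bound (violated).

Step 1: Compute V_q(n, t) = Σ_{j=0}^1 C(n, j) (q−1)^j.
  j = 0: C(7,0)·(2)^0 = 1·1 = 1.
  j = 1: C(7,1)·(2)^1 = 7·2 = 14.
  V_q(n, t) = 1 + 14 = 15.
Step 2: q^n = 3^7 = 2187.
Step 3: Hamming bound ⌊q^n / V_q(n,t)⌋ = ⌊2187/15⌋ = 145.
Step 4: Compare |C| = 163 to 145: violated.
The claimed |C| lies above the Hamming bound, so no 3-ary code of length 7 with d ≥ 3 can have 163 codewords.


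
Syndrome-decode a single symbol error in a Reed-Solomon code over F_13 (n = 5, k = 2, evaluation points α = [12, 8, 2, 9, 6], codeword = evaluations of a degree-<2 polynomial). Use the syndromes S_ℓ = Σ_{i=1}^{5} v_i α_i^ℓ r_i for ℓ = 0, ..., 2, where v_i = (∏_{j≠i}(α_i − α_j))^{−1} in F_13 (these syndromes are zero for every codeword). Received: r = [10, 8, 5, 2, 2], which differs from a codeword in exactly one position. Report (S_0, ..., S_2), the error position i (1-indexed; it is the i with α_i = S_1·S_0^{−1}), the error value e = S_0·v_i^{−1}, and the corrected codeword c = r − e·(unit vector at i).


S = (5, 4, 11), error at position 5, error magnitude e = 8, c = [10, 8, 5, 2, 7].

Step 1: column multipliers v_i = (∏_{j≠i}(α_i − α_j))^{−1} mod 13.
  i = 1 (α = 12): (12−8)(12−2)(12−9)(12−6) = 4·10·3·6 = 720 ≡ 5, so v_1 = 5^{−1} = 8 (mod 13).
  i = 2 (α = 8): (8−12)(8−2)(8−9)(8−6) = (−4)·6·(−1)·2 = 48 ≡ 9, so v_2 = 9^{−1} = 3 (mod 13).
  i = 3 (α = 2): (2−12)(2−8)(2−9)(2−6) = (−10)·(−6)·(−7)·(−4) = 1680 ≡ 3, so v_3 = 3^{−1} = 9 (mod 13).
  i = 4 (α = 9): (9−12)(9−8)(9−2)(9−6) = (−3)·1·7·3 = −63 ≡ 2, so v_4 = 2^{−1} = 7 (mod 13).
  i = 5 (α = 6): (6−12)(6−8)(6−2)(6−9) = (−6)·(−2)·4·(−3) = −144 ≡ 12, so v_5 = 12^{−1} = 12 (mod 13).
  v = [8, 3, 9, 7, 12].
Step 2: syndromes of r = [10, 8, 5, 2, 2] (all sums mod 13).
  S_0 = Σ v_i r_i = 8·10 + 3·8 + 9·5 + 7·2 + 12·2 = 187 ≡ 5.
  S_1 = Σ v_i α_i r_i = 8·12·10 + 3·8·8 + 9·2·5 + 7·9·2 + 12·6·2 = 1512 ≡ 4.
  α_i^2 mod 13 = [1, 12, 4, 3, 10].
  S_2 = Σ v_i α_i^2 r_i = 8·1·10 + 3·12·8 + 9·4·5 + 7·3·2 + 12·10·2 = 830 ≡ 11.
  S = (5, 4, 11) ≠ 0, so r is not a codeword (an error is present).
Step 3: locate the error. For a single error e at position i, S_ℓ = v_i·e·α_i^ℓ, so α_err = S_1/S_0.
  S_0^{−1} = 5^{−1} = 8 (mod 13), so α_err = 4·8 = 32 ≡ 6 = α_5. Error position i = 5.
  Consistency check: S_2/S_1 = 11·10 = 110 ≡ 6 = α_err ✓ (single-error assumption holds).
Step 4: error magnitude e = S_0/v_5 = S_0·∏_{j≠5}(α_5 − α_j) = 5·12 = 60 ≡ 8 (mod 13).
Step 5: correct position 5: c_5 = r_5 − e = 2 − 8 ≡ 7 (mod 13). Hence c = [10, 8, 5, 2, 7].
  Check: interpolating c through the α_i gives m(x) = 4 + 7·x (degree < 2) with m(α_i) = c_i for every i, so c is indeed a codeword.


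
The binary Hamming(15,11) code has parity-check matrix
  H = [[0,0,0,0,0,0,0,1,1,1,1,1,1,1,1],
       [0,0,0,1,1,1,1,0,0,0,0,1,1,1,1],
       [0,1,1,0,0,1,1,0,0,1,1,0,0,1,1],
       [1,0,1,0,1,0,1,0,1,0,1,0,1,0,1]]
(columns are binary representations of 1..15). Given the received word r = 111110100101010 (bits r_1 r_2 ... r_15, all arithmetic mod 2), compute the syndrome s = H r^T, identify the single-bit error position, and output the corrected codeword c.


s = (1, 1, 1, 0)^T, error position = 14, corrected codeword c = 111110100101000

Compute s = H r^T mod 2 one row at a time:
  s_1 = 0 + 0 + 1 + 0 + 1 + 0 + 1 + 0 = 3 ≡ 1 (mod 2).
  s_2 = 1 + 1 + 0 + 1 + 1 + 0 + 1 + 0 = 5 ≡ 1 (mod 2).
  s_3 = 1 + 1 + 0 + 1 + 1 + 0 + 1 + 0 = 5 ≡ 1 (mod 2).
  s_4 = 1 + 1 + 1 + 1 + 0 + 0 + 0 + 0 = 4 ≡ 0 (mod 2).
s = (1, 1, 1, 0)^T — this equals column 14 of H (binary 1110), so error is at position 14.
Correct: flip bit 14 of r = 111110100101010 to get c = 111110100101000.


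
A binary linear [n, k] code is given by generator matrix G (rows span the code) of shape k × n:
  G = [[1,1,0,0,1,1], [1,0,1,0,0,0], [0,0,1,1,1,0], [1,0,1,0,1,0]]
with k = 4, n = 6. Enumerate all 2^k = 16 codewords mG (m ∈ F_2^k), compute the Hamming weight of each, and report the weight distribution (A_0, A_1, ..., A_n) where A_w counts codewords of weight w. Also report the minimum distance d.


Weight distribution: A_0 = 1, A_1 = 1, A_2 = 3, A_3 = 6, A_4 = 3, A_5 = 1, A_6 = 1. Minimum distance d = 1.

Enumerate all 2^4 = 16 messages m ∈ F_2^4.
For each, compute codeword c = mG in F_2^6, then tally its weight.
  m = 0000 → c = 000000, weight = 0.
  m = 1000 → c = 110011, weight = 4.
  m = 0100 → c = 101000, weight = 2.
  m = 1100 → c = 011011, weight = 4.
  m = 0010 → c = 001110, weight = 3.
  m = 1010 → c = 111101, weight = 5.
  m = 0110 → c = 100110, weight = 3.
  m = 1110 → c = 010101, weight = 3.
  m = 0001 → c = 101010, weight = 3.
  m = 1001 → c = 011001, weight = 3.
  m = 0101 → c = 000010, weight = 1.
  m = 1101 → c = 110001, weight = 3.
  m = 0011 → c = 100100, weight = 2.
  m = 1011 → c = 010111, weight = 4.
  m = 0111 → c = 001100, weight = 2.
  m = 1111 → c = 111111, weight = 6.
Tally weights:
  weight 0: 1 codewords.
  weight 1: 1 codewords.
  weight 2: 3 codewords.
  weight 3: 6 codewords.
  weight 4: 3 codewords.
  weight 5: 1 codewords.
  weight 6: 1 codewords.
Minimum distance d = smallest w > 0 with A_w > 0 = 1.
Sanity: Σ A_w = 16 = 2^4 = 16 ✓.


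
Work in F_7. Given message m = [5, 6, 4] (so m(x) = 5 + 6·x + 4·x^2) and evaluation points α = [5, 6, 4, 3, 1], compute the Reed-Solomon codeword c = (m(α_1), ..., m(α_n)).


c = [2, 3, 2, 3, 1]

Message polynomial: m(x) = 5 + 6·x + 4·x^2 (mod 7).
For each evaluation point α_i, compute m(α_i) mod 7:
  α_1 = 5: Horner steps 4 → 5 → 2, so m(5) = 2.
  α_2 = 6: Horner steps 4 → 2 → 3, so m(6) = 3.
  α_3 = 4: Horner steps 4 → 1 → 2, so m(4) = 2.
  α_4 = 3: Horner steps 4 → 4 → 3, so m(3) = 3.
  α_5 = 1: Horner steps 4 → 3 → 1, so m(1) = 1.
Codeword c = [2, 3, 2, 3, 1] ∈ F_7^5.


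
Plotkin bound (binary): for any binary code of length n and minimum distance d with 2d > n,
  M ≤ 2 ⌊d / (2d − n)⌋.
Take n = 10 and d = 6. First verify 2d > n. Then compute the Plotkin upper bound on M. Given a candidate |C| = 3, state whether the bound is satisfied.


Plotkin bound M ≤ 6; given |C| = 3 ≤ bound (satisfied).

Check applicability: 2d = 12, n = 10.
2d − n = 2 > 0, so Plotkin applies.
Compute d/(2d−n) = 6/2 ≈ 3.0000.
⌊d/(2d−n)⌋ = 3.
Plotkin bound: M ≤ 2·3 = 6.
Given |C| = 3, check: satisfied.
This |C| is below the Plotkin bound.


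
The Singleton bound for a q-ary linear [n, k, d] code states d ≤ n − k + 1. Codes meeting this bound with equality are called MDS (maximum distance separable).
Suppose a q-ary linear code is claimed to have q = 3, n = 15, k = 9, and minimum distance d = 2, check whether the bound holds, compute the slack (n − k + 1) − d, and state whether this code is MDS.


Singleton RHS = n − k + 1 = 7, slack = 5, bound satisfied, not MDS.

Singleton bound: d ≤ n − k + 1.
Here n = 15, k = 9, so n − k + 1 = 7.
Given d = 2, check d ≤ 7: YES.
Slack = (n − k + 1) − d = 5.
The code is NOT MDS (slack = 5 > 0).
Description: the claimed parameters are [15, 9, 2]_3; such a code would be non-MDS.


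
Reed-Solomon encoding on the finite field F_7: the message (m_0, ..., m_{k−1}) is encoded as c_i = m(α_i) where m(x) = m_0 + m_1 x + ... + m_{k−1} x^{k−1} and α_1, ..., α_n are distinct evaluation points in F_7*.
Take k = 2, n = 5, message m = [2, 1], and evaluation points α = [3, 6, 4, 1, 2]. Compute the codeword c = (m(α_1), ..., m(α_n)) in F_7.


c = [5, 1, 6, 3, 4]

Message polynomial: m(x) = 2 + 1·x (mod 7).
For each evaluation point α_i, compute m(α_i) mod 7:
  α_1 = 3: Horner steps 1 → 5, so m(3) = 5.
  α_2 = 6: Horner steps 1 → 1, so m(6) = 1.
  α_3 = 4: Horner steps 1 → 6, so m(4) = 6.
  α_4 = 1: Horner steps 1 → 3, so m(1) = 3.
  α_5 = 2: Horner steps 1 → 4, so m(2) = 4.
Codeword c = [5, 1, 6, 3, 4] ∈ F_7^5.


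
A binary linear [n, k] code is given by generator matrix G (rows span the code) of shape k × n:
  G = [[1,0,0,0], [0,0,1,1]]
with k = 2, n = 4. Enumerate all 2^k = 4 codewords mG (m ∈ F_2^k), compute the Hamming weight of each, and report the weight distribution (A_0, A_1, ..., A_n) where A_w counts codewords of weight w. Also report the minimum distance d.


Weight distribution: A_0 = 1, A_1 = 1, A_2 = 1, A_3 = 1. Minimum distance d = 1.

Enumerate all 2^2 = 4 messages m ∈ F_2^2.
For each, compute codeword c = mG in F_2^4, then tally its weight.
  m = 00 → c = 0000, weight = 0.
  m = 10 → c = 1000, weight = 1.
  m = 01 → c = 0011, weight = 2.
  m = 11 → c = 1011, weight = 3.
Tally weights:
  weight 0: 1 codewords.
  weight 1: 1 codewords.
  weight 2: 1 codewords.
  weight 3: 1 codewords.
Minimum distance d = smallest w > 0 with A_w > 0 = 1.
Sanity: Σ A_w = 4 = 2^2 = 4 ✓.


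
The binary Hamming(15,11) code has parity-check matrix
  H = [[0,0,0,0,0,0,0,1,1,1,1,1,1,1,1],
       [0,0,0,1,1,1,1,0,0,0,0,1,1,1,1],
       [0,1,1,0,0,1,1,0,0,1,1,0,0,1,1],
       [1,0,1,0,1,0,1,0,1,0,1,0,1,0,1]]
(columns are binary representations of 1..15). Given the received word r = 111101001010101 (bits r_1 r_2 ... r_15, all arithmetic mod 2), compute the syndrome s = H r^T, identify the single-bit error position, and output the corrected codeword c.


s = (0, 0, 1, 0)^T, error position = 2, corrected codeword c = 101101001010101

Compute s = H r^T mod 2 one row at a time:
  s_1 = 0 + 1 + 0 + 1 + 0 + 1 + 0 + 1 = 4 ≡ 0 (mod 2).
  s_2 = 1 + 0 + 1 + 0 + 0 + 1 + 0 + 1 = 4 ≡ 0 (mod 2).
  s_3 = 1 + 1 + 1 + 0 + 0 + 1 + 0 + 1 = 5 ≡ 1 (mod 2).
  s_4 = 1 + 1 + 0 + 0 + 1 + 1 + 1 + 1 = 6 ≡ 0 (mod 2).
s = (0, 0, 1, 0)^T — this equals column 2 of H (binary 0010), so error is at position 2.
Correct: flip bit 2 of r = 111101001010101 to get c = 101101001010101.


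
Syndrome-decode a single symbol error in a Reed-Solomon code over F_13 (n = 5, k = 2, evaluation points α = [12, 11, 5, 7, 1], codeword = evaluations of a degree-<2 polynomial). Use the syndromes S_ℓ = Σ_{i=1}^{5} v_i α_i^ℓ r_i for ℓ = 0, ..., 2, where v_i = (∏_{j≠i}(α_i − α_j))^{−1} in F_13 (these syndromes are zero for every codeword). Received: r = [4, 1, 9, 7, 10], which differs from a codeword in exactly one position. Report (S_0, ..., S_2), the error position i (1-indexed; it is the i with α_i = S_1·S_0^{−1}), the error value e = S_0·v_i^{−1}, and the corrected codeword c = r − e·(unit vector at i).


S = (3, 8, 4), error at position 4, error magnitude e = 5, c = [4, 1, 9, 2, 10].

Step 1: column multipliers v_i = (∏_{j≠i}(α_i − α_j))^{−1} mod 13.
  i = 1 (α = 12): (12−11)(12−5)(12−7)(12−1) = 1·7·5·11 = 385 ≡ 8, so v_1 = 8^{−1} = 5 (mod 13).
  i = 2 (α = 11): (11−12)(11−5)(11−7)(11−1) = (−1)·6·4·10 = −240 ≡ 7, so v_2 = 7^{−1} = 2 (mod 13).
  i = 3 (α = 5): (5−12)(5−11)(5−7)(5−1) = (−7)·(−6)·(−2)·4 = −336 ≡ 2, so v_3 = 2^{−1} = 7 (mod 13).
  i = 4 (α = 7): (7−12)(7−11)(7−5)(7−1) = (−5)·(−4)·2·6 = 240 ≡ 6, so v_4 = 6^{−1} = 11 (mod 13).
  i = 5 (α = 1): (1−12)(1−11)(1−5)(1−7) = (−11)·(−10)·(−4)·(−6) = 2640 ≡ 1, so v_5 = 1^{−1} = 1 (mod 13).
  v = [5, 2, 7, 11, 1].
Step 2: syndromes of r = [4, 1, 9, 7, 10] (all sums mod 13).
  S_0 = Σ v_i r_i = 5·4 + 2·1 + 7·9 + 11·7 + 1·10 = 172 ≡ 3.
  S_1 = Σ v_i α_i r_i = 5·12·4 + 2·11·1 + 7·5·9 + 11·7·7 + 1·1·10 = 1126 ≡ 8.
  α_i^2 mod 13 = [1, 4, 12, 10, 1].
  S_2 = Σ v_i α_i^2 r_i = 5·1·4 + 2·4·1 + 7·12·9 + 11·10·7 + 1·1·10 = 1564 ≡ 4.
  S = (3, 8, 4) ≠ 0, so r is not a codeword (an error is present).
Step 3: locate the error. For a single error e at position i, S_ℓ = v_i·e·α_i^ℓ, so α_err = S_1/S_0.
  S_0^{−1} = 3^{−1} = 9 (mod 13), so α_err = 8·9 = 72 ≡ 7 = α_4. Error position i = 4.
  Consistency check: S_2/S_1 = 4·5 = 20 ≡ 7 = α_err ✓ (single-error assumption holds).
Step 4: error magnitude e = S_0/v_4 = S_0·∏_{j≠4}(α_4 − α_j) = 3·6 = 18 ≡ 5 (mod 13).
Step 5: correct position 4: c_4 = r_4 − e = 7 − 5 ≡ 2 (mod 13). Hence c = [4, 1, 9, 2, 10].
  Check: interpolating c through the α_i gives m(x) = 7 + 3·x (degree < 2) with m(α_i) = c_i for every i, so c is indeed a codeword.


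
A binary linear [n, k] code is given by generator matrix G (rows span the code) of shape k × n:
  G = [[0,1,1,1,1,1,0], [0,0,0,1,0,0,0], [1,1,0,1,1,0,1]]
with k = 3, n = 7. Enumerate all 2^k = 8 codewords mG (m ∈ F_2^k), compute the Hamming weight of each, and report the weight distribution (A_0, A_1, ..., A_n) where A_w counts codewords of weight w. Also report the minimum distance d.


Weight distribution: A_0 = 1, A_1 = 1, A_4 = 3, A_5 = 3. Minimum distance d = 1.

Enumerate all 2^3 = 8 messages m ∈ F_2^3.
For each, compute codeword c = mG in F_2^7, then tally its weight.
  m = 000 → c = 0000000, weight = 0.
  m = 100 → c = 0111110, weight = 5.
  m = 010 → c = 0001000, weight = 1.
  m = 110 → c = 0110110, weight = 4.
  m = 001 → c = 1101101, weight = 5.
  m = 101 → c = 1010011, weight = 4.
  m = 011 → c = 1100101, weight = 4.
  m = 111 → c = 1011011, weight = 5.
Tally weights:
  weight 0: 1 codewords.
  weight 1: 1 codewords.
  weight 4: 3 codewords.
  weight 5: 3 codewords.
Minimum distance d = smallest w > 0 with A_w > 0 = 1.
Sanity: Σ A_w = 8 = 2^3 = 8 ✓.


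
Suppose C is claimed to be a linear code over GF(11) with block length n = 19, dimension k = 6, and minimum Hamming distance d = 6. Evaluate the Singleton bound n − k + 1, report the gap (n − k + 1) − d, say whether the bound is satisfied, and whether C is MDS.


Singleton RHS = n − k + 1 = 14, slack = 8, bound satisfied, not MDS.

Singleton bound: d ≤ n − k + 1.
Here n = 19, k = 6, so n − k + 1 = 14.
Given d = 6, check d ≤ 14: YES.
Slack = (n − k + 1) − d = 8.
The code is NOT MDS (slack = 8 > 0).
Description: the claimed parameters are [19, 6, 6]_11; such a code would be non-MDS.


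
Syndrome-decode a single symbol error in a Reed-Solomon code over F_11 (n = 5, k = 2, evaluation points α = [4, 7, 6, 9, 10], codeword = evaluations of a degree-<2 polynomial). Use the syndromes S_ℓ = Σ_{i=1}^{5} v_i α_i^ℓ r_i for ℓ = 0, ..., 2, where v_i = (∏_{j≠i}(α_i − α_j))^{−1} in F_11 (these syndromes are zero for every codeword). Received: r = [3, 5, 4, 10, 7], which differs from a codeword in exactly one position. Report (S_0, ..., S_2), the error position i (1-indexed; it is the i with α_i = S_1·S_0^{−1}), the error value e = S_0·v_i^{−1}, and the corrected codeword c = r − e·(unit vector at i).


S = (2, 1, 6), error at position 3, error magnitude e = 7, c = [3, 5, 8, 10, 7].

Step 1: column multipliers v_i = (∏_{j≠i}(α_i − α_j))^{−1} mod 11.
  i = 1 (α = 4): (4−7)(4−6)(4−9)(4−10) = (−3)·(−2)·(−5)·(−6) = 180 ≡ 4, so v_1 = 4^{−1} = 3 (mod 11).
  i = 2 (α = 7): (7−4)(7−6)(7−9)(7−10) = 3·1·(−2)·(−3) = 18 ≡ 7, so v_2 = 7^{−1} = 8 (mod 11).
  i = 3 (α = 6): (6−4)(6−7)(6−9)(6−10) = 2·(−1)·(−3)·(−4) = −24 ≡ 9, so v_3 = 9^{−1} = 5 (mod 11).
  i = 4 (α = 9): (9−4)(9−7)(9−6)(9−10) = 5·2·3·(−1) = −30 ≡ 3, so v_4 = 3^{−1} = 4 (mod 11).
  i = 5 (α = 10): (10−4)(10−7)(10−6)(10−9) = 6·3·4·1 = 72 ≡ 6, so v_5 = 6^{−1} = 2 (mod 11).
  v = [3, 8, 5, 4, 2].
Step 2: syndromes of r = [3, 5, 4, 10, 7] (all sums mod 11).
  S_0 = Σ v_i r_i = 3·3 + 8·5 + 5·4 + 4·10 + 2·7 = 123 ≡ 2.
  S_1 = Σ v_i α_i r_i = 3·4·3 + 8·7·5 + 5·6·4 + 4·9·10 + 2·10·7 = 936 ≡ 1.
  α_i^2 mod 11 = [5, 5, 3, 4, 1].
  S_2 = Σ v_i α_i^2 r_i = 3·5·3 + 8·5·5 + 5·3·4 + 4·4·10 + 2·1·7 = 479 ≡ 6.
  S = (2, 1, 6) ≠ 0, so r is not a codeword (an error is present).
Step 3: locate the error. For a single error e at position i, S_ℓ = v_i·e·α_i^ℓ, so α_err = S_1/S_0.
  S_0^{−1} = 2^{−1} = 6 (mod 11), so α_err = 1·6 = 6 ≡ 6 = α_3. Error position i = 3.
  Consistency check: S_2/S_1 = 6·1 = 6 ≡ 6 = α_err ✓ (single-error assumption holds).
Step 4: error magnitude e = S_0/v_3 = S_0·∏_{j≠3}(α_3 − α_j) = 2·9 = 18 ≡ 7 (mod 11).
Step 5: correct position 3: c_3 = r_3 − e = 4 − 7 ≡ 8 (mod 11). Hence c = [3, 5, 8, 10, 7].
  Check: interpolating c through the α_i gives m(x) = 4 + 8·x (degree < 2) with m(α_i) = c_i for every i, so c is indeed a codeword.


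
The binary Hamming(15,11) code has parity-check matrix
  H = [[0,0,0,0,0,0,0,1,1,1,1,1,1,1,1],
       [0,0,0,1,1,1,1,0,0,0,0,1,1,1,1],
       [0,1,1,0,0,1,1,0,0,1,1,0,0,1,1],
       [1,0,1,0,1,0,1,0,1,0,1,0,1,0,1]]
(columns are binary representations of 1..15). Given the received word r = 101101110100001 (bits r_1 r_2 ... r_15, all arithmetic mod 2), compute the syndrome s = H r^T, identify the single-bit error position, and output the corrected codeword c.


s = (1, 0, 1, 0)^T, error position = 10, corrected codeword c = 101101110000001

Compute s = H r^T mod 2 one row at a time:
  s_1 = 1 + 0 + 1 + 0 + 0 + 0 + 0 + 1 = 3 ≡ 1 (mod 2).
  s_2 = 1 + 0 + 1 + 1 + 0 + 0 + 0 + 1 = 4 ≡ 0 (mod 2).
  s_3 = 0 + 1 + 1 + 1 + 1 + 0 + 0 + 1 = 5 ≡ 1 (mod 2).
  s_4 = 1 + 1 + 0 + 1 + 0 + 0 + 0 + 1 = 4 ≡ 0 (mod 2).
s = (1, 0, 1, 0)^T — this equals column 10 of H (binary 1010), so error is at position 10.
Correct: flip bit 10 of r = 101101110100001 to get c = 101101110000001.


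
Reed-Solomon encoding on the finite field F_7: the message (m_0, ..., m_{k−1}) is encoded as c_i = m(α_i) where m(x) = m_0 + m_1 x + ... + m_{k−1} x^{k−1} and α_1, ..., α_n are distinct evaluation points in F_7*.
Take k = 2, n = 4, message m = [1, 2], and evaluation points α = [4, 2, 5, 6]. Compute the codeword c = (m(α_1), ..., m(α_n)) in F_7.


c = [2, 5, 4, 6]

Message polynomial: m(x) = 1 + 2·x (mod 7).
For each evaluation point α_i, compute m(α_i) mod 7:
  α_1 = 4: Horner steps 2 → 2, so m(4) = 2.
  α_2 = 2: Horner steps 2 → 5, so m(2) = 5.
  α_3 = 5: Horner steps 2 → 4, so m(5) = 4.
  α_4 = 6: Horner steps 2 → 6, so m(6) = 6.
Codeword c = [2, 5, 4, 6] ∈ F_7^4.


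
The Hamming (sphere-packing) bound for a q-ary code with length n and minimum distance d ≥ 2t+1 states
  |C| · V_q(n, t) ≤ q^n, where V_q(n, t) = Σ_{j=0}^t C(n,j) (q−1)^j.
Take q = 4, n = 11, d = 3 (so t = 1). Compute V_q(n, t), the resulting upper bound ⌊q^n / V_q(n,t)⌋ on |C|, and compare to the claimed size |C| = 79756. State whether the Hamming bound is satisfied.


V_q(n, t) = 34, q^n = 4194304, Hamming bound = 123361, |C| = 79756 ≤ bound (satisfied).

Step 1: Compute V_q(n, t) = Σ_{j=0}^1 C(n, j) (q−1)^j.
  j = 0: C(11,0)·(3)^0 = 1·1 = 1.
  j = 1: C(11,1)·(3)^1 = 11·3 = 33.
  V_q(n, t) = 1 + 33 = 34.
Step 2: q^n = 4^11 = 4194304.
Step 3: Hamming bound ⌊q^n / V_q(n,t)⌋ = ⌊4194304/34⌋ = 123361.
Step 4: Compare |C| = 79756 to 123361: satisfied.
The claimed |C| lies below the Hamming bound.


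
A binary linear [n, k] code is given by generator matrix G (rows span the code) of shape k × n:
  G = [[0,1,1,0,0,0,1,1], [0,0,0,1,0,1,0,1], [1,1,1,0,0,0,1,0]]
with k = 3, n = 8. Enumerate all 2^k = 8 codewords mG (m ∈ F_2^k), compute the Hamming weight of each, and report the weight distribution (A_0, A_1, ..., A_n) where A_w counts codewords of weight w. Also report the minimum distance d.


Weight distribution: A_0 = 1, A_2 = 1, A_3 = 2, A_4 = 2, A_5 = 1, A_7 = 1. Minimum distance d = 2.

Enumerate all 2^3 = 8 messages m ∈ F_2^3.
For each, compute codeword c = mG in F_2^8, then tally its weight.
  m = 000 → c = 00000000, weight = 0.
  m = 100 → c = 01100011, weight = 4.
  m = 010 → c = 00010101, weight = 3.
  m = 110 → c = 01110110, weight = 5.
  m = 001 → c = 11100010, weight = 4.
  m = 101 → c = 10000001, weight = 2.
  m = 011 → c = 11110111, weight = 7.
  m = 111 → c = 10010100, weight = 3.
Tally weights:
  weight 0: 1 codewords.
  weight 2: 1 codewords.
  weight 3: 2 codewords.
  weight 4: 2 codewords.
  weight 5: 1 codewords.
  weight 7: 1 codewords.
Minimum distance d = smallest w > 0 with A_w > 0 = 2.
Sanity: Σ A_w = 8 = 2^3 = 8 ✓.


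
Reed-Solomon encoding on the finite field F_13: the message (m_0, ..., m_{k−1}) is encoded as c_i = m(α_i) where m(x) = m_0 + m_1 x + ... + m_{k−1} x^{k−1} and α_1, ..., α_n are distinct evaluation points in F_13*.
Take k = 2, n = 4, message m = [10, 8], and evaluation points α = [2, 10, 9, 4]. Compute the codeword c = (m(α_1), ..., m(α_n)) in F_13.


c = [0, 12, 4, 3]

Message polynomial: m(x) = 10 + 8·x (mod 13).
For each evaluation point α_i, compute m(α_i) mod 13:
  α_1 = 2: Horner steps 8 → 0, so m(2) = 0.
  α_2 = 10: Horner steps 8 → 12, so m(10) = 12.
  α_3 = 9: Horner steps 8 → 4, so m(9) = 4.
  α_4 = 4: Horner steps 8 → 3, so m(4) = 3.
Codeword c = [0, 12, 4, 3] ∈ F_13^4.


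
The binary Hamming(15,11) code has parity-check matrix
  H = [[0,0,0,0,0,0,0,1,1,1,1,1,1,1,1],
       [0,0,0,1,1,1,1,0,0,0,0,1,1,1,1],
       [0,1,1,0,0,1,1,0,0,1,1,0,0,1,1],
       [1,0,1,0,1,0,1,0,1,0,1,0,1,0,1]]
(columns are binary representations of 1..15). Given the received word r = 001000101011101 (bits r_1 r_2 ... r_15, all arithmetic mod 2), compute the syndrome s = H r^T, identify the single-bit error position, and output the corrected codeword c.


s = (1, 0, 0, 0)^T, error position = 8, corrected codeword c = 001000111011101

Compute s = H r^T mod 2 one row at a time:
  s_1 = 0 + 1 + 0 + 1 + 1 + 1 + 0 + 1 = 5 ≡ 1 (mod 2).
  s_2 = 0 + 0 + 0 + 1 + 1 + 1 + 0 + 1 = 4 ≡ 0 (mod 2).
  s_3 = 0 + 1 + 0 + 1 + 0 + 1 + 0 + 1 = 4 ≡ 0 (mod 2).
  s_4 = 0 + 1 + 0 + 1 + 1 + 1 + 1 + 1 = 6 ≡ 0 (mod 2).
s = (1, 0, 0, 0)^T — this equals column 8 of H (binary 1000), so error is at position 8.
Correct: flip bit 8 of r = 001000101011101 to get c = 001000111011101.


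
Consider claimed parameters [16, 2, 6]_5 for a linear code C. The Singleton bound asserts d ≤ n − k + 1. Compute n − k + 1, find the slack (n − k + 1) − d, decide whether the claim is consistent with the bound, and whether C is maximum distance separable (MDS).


Singleton RHS = n − k + 1 = 15, slack = 9, bound satisfied, not MDS.

Singleton bound: d ≤ n − k + 1.
Here n = 16, k = 2, so n − k + 1 = 15.
Given d = 6, check d ≤ 15: YES.
Slack = (n − k + 1) − d = 9.
The code is NOT MDS (slack = 9 > 0).
Description: the claimed parameters are [16, 2, 6]_5; such a code would be non-MDS.


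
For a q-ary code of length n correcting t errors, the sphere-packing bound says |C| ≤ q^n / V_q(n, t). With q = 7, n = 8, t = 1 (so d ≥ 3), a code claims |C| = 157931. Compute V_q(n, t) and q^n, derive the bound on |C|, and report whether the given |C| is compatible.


V_q(n, t) = 49, q^n = 5764801, Hamming bound = 117649, |C| = 157931 > bound (violated).

Step 1: Compute V_q(n, t) = Σ_{j=0}^1 C(n, j) (q−1)^j.
  j = 0: C(8,0)·(6)^0 = 1·1 = 1.
  j = 1: C(8,1)·(6)^1 = 8·6 = 48.
  V_q(n, t) = 1 + 48 = 49.
Step 2: q^n = 7^8 = 5764801.
Step 3: Hamming bound ⌊q^n / V_q(n,t)⌋ = ⌊5764801/49⌋ = 117649.
Step 4: Compare |C| = 157931 to 117649: violated.
The claimed |C| lies above the Hamming bound, so no 7-ary code of length 8 with d ≥ 3 can have 157931 codewords.


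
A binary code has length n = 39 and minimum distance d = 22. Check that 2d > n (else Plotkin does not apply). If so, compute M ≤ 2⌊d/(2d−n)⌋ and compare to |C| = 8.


Plotkin bound M ≤ 8; given |C| = 8 ≤ bound (satisfied).

Check applicability: 2d = 44, n = 39.
2d − n = 5 > 0, so Plotkin applies.
Compute d/(2d−n) = 22/5 ≈ 4.4000.
⌊d/(2d−n)⌋ = 4.
Plotkin bound: M ≤ 2·4 = 8.
Given |C| = 8, check: satisfied.
This |C| is at the Plotkin bound.


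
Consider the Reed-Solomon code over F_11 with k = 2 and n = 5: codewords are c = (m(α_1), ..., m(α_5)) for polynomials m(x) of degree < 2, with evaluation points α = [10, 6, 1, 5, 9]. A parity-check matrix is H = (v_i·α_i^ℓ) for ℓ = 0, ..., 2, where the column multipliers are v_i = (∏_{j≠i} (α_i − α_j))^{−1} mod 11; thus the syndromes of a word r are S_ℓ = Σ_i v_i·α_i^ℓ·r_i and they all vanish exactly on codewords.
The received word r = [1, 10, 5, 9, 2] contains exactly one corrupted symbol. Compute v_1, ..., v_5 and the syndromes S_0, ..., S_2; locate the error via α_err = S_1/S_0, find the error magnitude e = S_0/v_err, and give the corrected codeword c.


S = (5, 6, 5), error at position 1, error magnitude e = 9, c = [3, 10, 5, 9, 2].

Step 1: column multipliers v_i = (∏_{j≠i}(α_i − α_j))^{−1} mod 11.
  i = 1 (α = 10): (10−6)(10−1)(10−5)(10−9) = 4·9·5·1 = 180 ≡ 4, so v_1 = 4^{−1} = 3 (mod 11).
  i = 2 (α = 6): (6−10)(6−1)(6−5)(6−9) = (−4)·5·1·(−3) = 60 ≡ 5, so v_2 = 5^{−1} = 9 (mod 11).
  i = 3 (α = 1): (1−10)(1−6)(1−5)(1−9) = (−9)·(−5)·(−4)·(−8) = 1440 ≡ 10, so v_3 = 10^{−1} = 10 (mod 11).
  i = 4 (α = 5): (5−10)(5−6)(5−1)(5−9) = (−5)·(−1)·4·(−4) = −80 ≡ 8, so v_4 = 8^{−1} = 7 (mod 11).
  i = 5 (α = 9): (9−10)(9−6)(9−1)(9−5) = (−1)·3·8·4 = −96 ≡ 3, so v_5 = 3^{−1} = 4 (mod 11).
  v = [3, 9, 10, 7, 4].
Step 2: syndromes of r = [1, 10, 5, 9, 2] (all sums mod 11).
  S_0 = Σ v_i r_i = 3·1 + 9·10 + 10·5 + 7·9 + 4·2 = 214 ≡ 5.
  S_1 = Σ v_i α_i r_i = 3·10·1 + 9·6·10 + 10·1·5 + 7·5·9 + 4·9·2 = 1007 ≡ 6.
  α_i^2 mod 11 = [1, 3, 1, 3, 4].
  S_2 = Σ v_i α_i^2 r_i = 3·1·1 + 9·3·10 + 10·1·5 + 7·3·9 + 4·4·2 = 544 ≡ 5.
  S = (5, 6, 5) ≠ 0, so r is not a codeword (an error is present).
Step 3: locate the error. For a single error e at position i, S_ℓ = v_i·e·α_i^ℓ, so α_err = S_1/S_0.
  S_0^{−1} = 5^{−1} = 9 (mod 11), so α_err = 6·9 = 54 ≡ 10 = α_1. Error position i = 1.
  Consistency check: S_2/S_1 = 5·2 = 10 ≡ 10 = α_err ✓ (single-error assumption holds).
Step 4: error magnitude e = S_0/v_1 = S_0·∏_{j≠1}(α_1 − α_j) = 5·4 = 20 ≡ 9 (mod 11).
Step 5: correct position 1: c_1 = r_1 − e = 1 − 9 ≡ 3 (mod 11). Hence c = [3, 10, 5, 9, 2].
  Check: interpolating c through the α_i gives m(x) = 4 + 1·x (degree < 2) with m(α_i) = c_i for every i, so c is indeed a codeword.


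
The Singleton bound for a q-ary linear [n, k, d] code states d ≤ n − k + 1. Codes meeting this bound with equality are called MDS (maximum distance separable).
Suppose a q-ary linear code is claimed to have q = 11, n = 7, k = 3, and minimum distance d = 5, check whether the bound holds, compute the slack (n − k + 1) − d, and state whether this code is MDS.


Singleton RHS = n − k + 1 = 5, slack = 0, bound satisfied, MDS.

Singleton bound: d ≤ n − k + 1.
Here n = 7, k = 3, so n − k + 1 = 5.
Given d = 5, check d ≤ 5: YES.
Slack = (n − k + 1) − d = 0.
The code is MDS (slack = 0).
Description: the claimed parameters are [7, 3, 5]_11; such a code would be MDS (meets Singleton bound).


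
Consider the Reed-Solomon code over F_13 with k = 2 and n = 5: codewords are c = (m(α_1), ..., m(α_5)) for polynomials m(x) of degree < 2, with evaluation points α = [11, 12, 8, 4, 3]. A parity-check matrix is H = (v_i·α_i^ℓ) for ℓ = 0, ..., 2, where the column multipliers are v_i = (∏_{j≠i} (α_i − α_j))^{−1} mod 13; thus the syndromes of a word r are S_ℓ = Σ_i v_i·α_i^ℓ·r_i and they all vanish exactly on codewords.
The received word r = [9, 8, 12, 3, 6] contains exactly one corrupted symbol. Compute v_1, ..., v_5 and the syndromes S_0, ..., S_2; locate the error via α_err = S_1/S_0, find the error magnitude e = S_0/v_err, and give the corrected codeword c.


S = (6, 5, 2), error at position 5, error magnitude e = 2, c = [9, 8, 12, 3, 4].

Step 1: column multipliers v_i = (∏_{j≠i}(α_i − α_j))^{−1} mod 13.
  i = 1 (α = 11): (11−12)(11−8)(11−4)(11−3) = (−1)·3·7·8 = −168 ≡ 1, so v_1 = 1^{−1} = 1 (mod 13).
  i = 2 (α = 12): (12−11)(12−8)(12−4)(12−3) = 1·4·8·9 = 288 ≡ 2, so v_2 = 2^{−1} = 7 (mod 13).
  i = 3 (α = 8): (8−11)(8−12)(8−4)(8−3) = (−3)·(−4)·4·5 = 240 ≡ 6, so v_3 = 6^{−1} = 11 (mod 13).
  i = 4 (α = 4): (4−11)(4−12)(4−8)(4−3) = (−7)·(−8)·(−4)·1 = −224 ≡ 10, so v_4 = 10^{−1} = 4 (mod 13).
  i = 5 (α = 3): (3−11)(3−12)(3−8)(3−4) = (−8)·(−9)·(−5)·(−1) = 360 ≡ 9, so v_5 = 9^{−1} = 3 (mod 13).
  v = [1, 7, 11, 4, 3].
Step 2: syndromes of r = [9, 8, 12, 3, 6] (all sums mod 13).
  S_0 = Σ v_i r_i = 1·9 + 7·8 + 11·12 + 4·3 + 3·6 = 227 ≡ 6.
  S_1 = Σ v_i α_i r_i = 1·11·9 + 7·12·8 + 11·8·12 + 4·4·3 + 3·3·6 = 1929 ≡ 5.
  α_i^2 mod 13 = [4, 1, 12, 3, 9].
  S_2 = Σ v_i α_i^2 r_i = 1·4·9 + 7·1·8 + 11·12·12 + 4·3·3 + 3·9·6 = 1874 ≡ 2.
  S = (6, 5, 2) ≠ 0, so r is not a codeword (an error is present).
Step 3: locate the error. For a single error e at position i, S_ℓ = v_i·e·α_i^ℓ, so α_err = S_1/S_0.
  S_0^{−1} = 6^{−1} = 11 (mod 13), so α_err = 5·11 = 55 ≡ 3 = α_5. Error position i = 5.
  Consistency check: S_2/S_1 = 2·8 = 16 ≡ 3 = α_err ✓ (single-error assumption holds).
Step 4: error magnitude e = S_0/v_5 = S_0·∏_{j≠5}(α_5 − α_j) = 6·9 = 54 ≡ 2 (mod 13).
Step 5: correct position 5: c_5 = r_5 − e = 6 − 2 ≡ 4 (mod 13). Hence c = [9, 8, 12, 3, 4].
  Check: interpolating c through the α_i gives m(x) = 7 + 12·x (degree < 2) with m(α_i) = c_i for every i, so c is indeed a codeword.


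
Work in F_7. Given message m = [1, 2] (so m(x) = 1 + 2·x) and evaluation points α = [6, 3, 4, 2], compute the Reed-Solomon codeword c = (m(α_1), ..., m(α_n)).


c = [6, 0, 2, 5]

Message polynomial: m(x) = 1 + 2·x (mod 7).
For each evaluation point α_i, compute m(α_i) mod 7:
  α_1 = 6: Horner steps 2 → 6, so m(6) = 6.
  α_2 = 3: Horner steps 2 → 0, so m(3) = 0.
  α_3 = 4: Horner steps 2 → 2, so m(4) = 2.
  α_4 = 2: Horner steps 2 → 5, so m(2) = 5.
Codeword c = [6, 0, 2, 5] ∈ F_7^4.


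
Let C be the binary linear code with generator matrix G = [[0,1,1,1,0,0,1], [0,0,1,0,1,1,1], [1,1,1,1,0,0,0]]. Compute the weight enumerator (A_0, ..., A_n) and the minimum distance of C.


Weight distribution: A_0 = 1, A_2 = 1, A_4 = 5, A_6 = 1. Minimum distance d = 2.

Enumerate all 2^3 = 8 messages m ∈ F_2^3.
For each, compute codeword c = mG in F_2^7, then tally its weight.
  m = 000 → c = 0000000, weight = 0.
  m = 100 → c = 0111001, weight = 4.
  m = 010 → c = 0010111, weight = 4.
  m = 110 → c = 0101110, weight = 4.
  m = 001 → c = 1111000, weight = 4.
  m = 101 → c = 1000001, weight = 2.
  m = 011 → c = 1101111, weight = 6.
  m = 111 → c = 1010110, weight = 4.
Tally weights:
  weight 0: 1 codewords.
  weight 2: 1 codewords.
  weight 4: 5 codewords.
  weight 6: 1 codewords.
Minimum distance d = smallest w > 0 with A_w > 0 = 2.
Sanity: Σ A_w = 8 = 2^3 = 8 ✓.


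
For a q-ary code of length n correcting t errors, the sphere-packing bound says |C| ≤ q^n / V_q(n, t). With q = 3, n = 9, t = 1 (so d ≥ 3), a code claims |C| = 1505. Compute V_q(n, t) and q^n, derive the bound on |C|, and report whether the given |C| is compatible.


V_q(n, t) = 19, q^n = 19683, Hamming bound = 1035, |C| = 1505 > bound (violated).

Step 1: Compute V_q(n, t) = Σ_{j=0}^1 C(n, j) (q−1)^j.
  j = 0: C(9,0)·(2)^0 = 1·1 = 1.
  j = 1: C(9,1)·(2)^1 = 9·2 = 18.
  V_q(n, t) = 1 + 18 = 19.
Step 2: q^n = 3^9 = 19683.
Step 3: Hamming bound ⌊q^n / V_q(n,t)⌋ = ⌊19683/19⌋ = 1035.
Step 4: Compare |C| = 1505 to 1035: violated.
The claimed |C| lies above the Hamming bound, so no 3-ary code of length 9 with d ≥ 3 can have 1505 codewords.


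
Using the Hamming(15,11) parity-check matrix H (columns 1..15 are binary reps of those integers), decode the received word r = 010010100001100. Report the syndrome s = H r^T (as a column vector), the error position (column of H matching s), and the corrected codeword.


s = (0, 0, 0, 1)^T, error position = 1, corrected codeword c = 110010100001100

Compute s = H r^T mod 2 one row at a time:
  s_1 = 0 + 0 + 0 + 0 + 1 + 1 + 0 + 0 = 2 ≡ 0 (mod 2).
  s_2 = 0 + 1 + 0 + 1 + 1 + 1 + 0 + 0 = 4 ≡ 0 (mod 2).
  s_3 = 1 + 0 + 0 + 1 + 0 + 0 + 0 + 0 = 2 ≡ 0 (mod 2).
  s_4 = 0 + 0 + 1 + 1 + 0 + 0 + 1 + 0 = 3 ≡ 1 (mod 2).
s = (0, 0, 0, 1)^T — this equals column 1 of H (binary 0001), so error is at position 1.
Correct: flip bit 1 of r = 010010100001100 to get c = 110010100001100.


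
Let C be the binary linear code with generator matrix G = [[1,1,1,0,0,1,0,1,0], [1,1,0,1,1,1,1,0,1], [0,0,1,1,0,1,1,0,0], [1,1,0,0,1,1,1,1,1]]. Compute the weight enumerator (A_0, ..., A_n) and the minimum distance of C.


Weight distribution: A_0 = 1, A_2 = 1, A_3 = 1, A_4 = 5, A_5 = 4, A_6 = 1, A_7 = 3. Minimum distance d = 2.

Enumerate all 2^4 = 16 messages m ∈ F_2^4.
For each, compute codeword c = mG in F_2^9, then tally its weight.
  m = 0000 → c = 000000000, weight = 0.
  m = 1000 → c = 111001010, weight = 5.
  m = 0100 → c = 110111101, weight = 7.
  m = 1100 → c = 001110111, weight = 6.
  m = 0010 → c = 001101100, weight = 4.
  m = 1010 → c = 110100110, weight = 5.
  m = 0110 → c = 111010001, weight = 5.
  m = 1110 → c = 000011011, weight = 4.
  m = 0001 → c = 110011111, weight = 7.
  m = 1001 → c = 001010101, weight = 4.
  m = 0101 → c = 000100010, weight = 2.
  m = 1101 → c = 111101000, weight = 5.
  m = 0011 → c = 111110011, weight = 7.
  m = 1011 → c = 000111001, weight = 4.
  m = 0111 → c = 001001110, weight = 4.
  m = 1111 → c = 110000100, weight = 3.
Tally weights:
  weight 0: 1 codewords.
  weight 2: 1 codewords.
  weight 3: 1 codewords.
  weight 4: 5 codewords.
  weight 5: 4 codewords.
  weight 6: 1 codewords.
  weight 7: 3 codewords.
Minimum distance d = smallest w > 0 with A_w > 0 = 2.
Sanity: Σ A_w = 16 = 2^4 = 16 ✓.
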